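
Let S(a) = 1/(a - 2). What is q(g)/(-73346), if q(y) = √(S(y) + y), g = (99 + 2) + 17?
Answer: -9*√29/327236 ≈ -0.00014811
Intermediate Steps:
g = 118 (g = 101 + 17 = 118)
S(a) = 1/(-2 + a)
q(y) = √(y + 1/(-2 + y)) (q(y) = √(1/(-2 + y) + y) = √(y + 1/(-2 + y)))
q(g)/(-73346) = √((1 + 118*(-2 + 118))/(-2 + 118))/(-73346) = √((1 + 118*116)/116)*(-1/73346) = √((1 + 13688)/116)*(-1/73346) = √((1/116)*13689)*(-1/73346) = √(13689/116)*(-1/73346) = (117*√29/58)*(-1/73346) = -9*√29/327236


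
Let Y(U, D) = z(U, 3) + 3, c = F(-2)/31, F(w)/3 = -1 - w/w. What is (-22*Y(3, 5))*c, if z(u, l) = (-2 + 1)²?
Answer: 528/31 ≈ 17.032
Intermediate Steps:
F(w) = -6 (F(w) = 3*(-1 - w/w) = 3*(-1 - 1*1) = 3*(-1 - 1) = 3*(-2) = -6)
z(u, l) = 1 (z(u, l) = (-1)² = 1)
c = -6/31 ≈ -0.19355
Y(U, D) = 4 (Y(U, D) = 1 + 3 = 4)
(-22*Y(3, 5))*c = -22*4*(-6/31) = -88*(-6/31) = 528/31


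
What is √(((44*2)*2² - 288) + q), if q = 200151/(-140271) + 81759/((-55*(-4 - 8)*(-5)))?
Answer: √999869987240333/5143270 ≈ 6.1480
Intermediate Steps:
q = -1347657221/51432700 (q = 200151*(-1/140271) + 81759/((-55*(-12)*(-5))) = -66717/46757 + 81759/((660*(-5))) = -66717/46757 + 81759/(-3300) = -66717/46757 + 81759*(-1/3300) = -66717/46757 - 27253/1100 = -1347657221/51432700 ≈ -26.202)
√(((44*2)*2² - 288) + q) = √(((44*2)*2² - 288) - 1347657221/51432700) = √((88*4 - 288) - 1347657221/51432700) = √((352 - 288) - 1347657221/51432700) = √(64 - 1347657221/51432700) = √(1944035579/51432700) = √999869987240333/5143270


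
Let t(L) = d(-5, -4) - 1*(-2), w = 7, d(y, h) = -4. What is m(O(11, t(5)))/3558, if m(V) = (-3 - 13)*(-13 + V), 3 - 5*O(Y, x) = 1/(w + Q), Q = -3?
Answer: 166/2965 ≈ 0.055987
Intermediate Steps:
t(L) = -2 (t(L) = -4 - 1*(-2) = -4 + 2 = -2)
O(Y, x) = 11/20 (O(Y, x) = ⅗ - 1/(5*(7 - 3)) = ⅗ - ⅕/4 = ⅗ - ⅕*¼ = ⅗ - 1/20 = 11/20)
m(V) = 208 - 16*V (m(V) = -16*(-13 + V) = 208 - 16*V)
m(O(11, t(5)))/3558 = (208 - 16*11/20)/3558 = (208 - 44/5)*(1/3558) = (996/5)*(1/3558) = 166/2965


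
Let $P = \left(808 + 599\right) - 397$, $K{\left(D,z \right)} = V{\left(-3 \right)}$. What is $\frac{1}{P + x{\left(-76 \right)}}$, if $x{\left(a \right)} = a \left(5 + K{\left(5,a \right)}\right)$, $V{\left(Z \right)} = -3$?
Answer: $\frac{1}{858} \approx 0.0011655$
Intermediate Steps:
$K{\left(D,z \right)} = -3$
$x{\left(a \right)} = 2 a$ ($x{\left(a \right)} = a \left(5 - 3\right) = a 2 = 2 a$)
$P = 1010$ ($P = 1407 - 397 = 1010$)
$\frac{1}{P + x{\left(-76 \right)}} = \frac{1}{1010 + 2 \left(-76\right)} = \frac{1}{1010 - 152} = \frac{1}{858}$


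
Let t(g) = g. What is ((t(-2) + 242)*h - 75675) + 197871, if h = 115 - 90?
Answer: 128196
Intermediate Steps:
h = 25
((t(-2) + 242)*h - 75675) + 197871 = ((-2 + 242)*25 - 75675) + 197871 = (240*25 - 75675) + 197871 = (6000 - 75675) + 197871 = -69675 + 197871 = 128196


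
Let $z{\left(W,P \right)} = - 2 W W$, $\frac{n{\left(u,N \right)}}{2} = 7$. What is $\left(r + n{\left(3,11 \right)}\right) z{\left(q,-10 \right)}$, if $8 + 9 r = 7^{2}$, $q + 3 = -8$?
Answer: $- \frac{40414}{9} \approx -4490.4$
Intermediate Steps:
$n{\left(u,N \right)} = 14$ ($n{\left(u,N \right)} = 2 \cdot 7 = 14$)
$q = -11$ ($q = -3 - 8 = -11$)
$z{\left(W,P \right)} = - 2 W^{2}$
$r = \frac{41}{9}$ ($r = - \frac{8}{9} + \frac{7^{2}}{9} = - \frac{8}{9} + \frac{1}{9} \cdot 49 = - \frac{8}{9} + \frac{49}{9} = \frac{41}{9} \approx 4.5556$)
$\left(r + n{\left(3,11 \right)}\right) z{\left(q,-10 \right)} = \left(\frac{41}{9} + 14\right) \left(- 2 \left(-11\right)^{2}\right) = \frac{167 \left(\left(-2\right) 121\right)}{9} = \frac{167}{9} \left(-242\right) = - \frac{40414}{9}$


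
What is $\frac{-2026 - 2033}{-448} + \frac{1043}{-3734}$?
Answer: $\frac{7344521}{836416} \approx 8.7809$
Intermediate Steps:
$\frac{-2026 - 2033}{-448} + \frac{1043}{-3734} = \left(-2026 - 2033\right) \left(- \frac{1}{448}\right) + 1043 \left(- \frac{1}{3734}\right) = \left(-4059\right) \left(- \frac{1}{448}\right) - \frac{1043}{3734} = \frac{4059}{448} - \frac{1043}{3734} = \frac{7344521}{836416}$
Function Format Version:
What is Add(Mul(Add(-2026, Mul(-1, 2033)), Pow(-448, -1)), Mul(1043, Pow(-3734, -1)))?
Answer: Rational(7344521, 836416) ≈ 8.7809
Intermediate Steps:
Add(Mul(Add(-2026, Mul(-1, 2033)), Pow(-448, -1)), Mul(1043, Pow(-3734, -1))) = Add(Mul(Add(-2026, -2033), Rational(-1, 448)), Mul(1043, Rational(-1, 3734))) = Add(Mul(-4059, Rational(-1, 448)), Rational(-1043, 3734)) = Add(Rational(4059, 448), Rational(-1043, 3734)) = Rational(7344521, 836416)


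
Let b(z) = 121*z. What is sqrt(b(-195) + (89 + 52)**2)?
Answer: I*sqrt(3714) ≈ 60.943*I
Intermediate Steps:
sqrt(b(-195) + (89 + 52)**2) = sqrt(121*(-195) + (89 + 52)**2) = sqrt(-23595 + 141**2) = sqrt(-23595 + 19881) = sqrt(-3714) = I*sqrt(3714)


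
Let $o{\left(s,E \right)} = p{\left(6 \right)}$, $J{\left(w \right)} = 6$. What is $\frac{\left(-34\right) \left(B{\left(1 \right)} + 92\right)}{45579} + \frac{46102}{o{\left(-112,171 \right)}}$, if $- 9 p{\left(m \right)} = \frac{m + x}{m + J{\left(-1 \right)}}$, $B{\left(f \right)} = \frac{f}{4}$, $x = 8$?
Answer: $- \frac{10806600675}{30386} \approx -3.5564 \cdot 10^{5}$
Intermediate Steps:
$B{\left(f \right)} = \frac{f}{4}$ ($B{\left(f \right)} = f \frac{1}{4} = \frac{f}{4}$)
$p{\left(m \right)} = - \frac{8 + m}{9 \left(6 + m\right)}$ ($p{\left(m \right)} = - \frac{\left(m + 8\right) \frac{1}{m + 6}}{9} = - \frac{\left(8 + m\right) \frac{1}{6 + m}}{9} = - \frac{\frac{1}{6 + m} \left(8 + m\right)}{9} = - \frac{8 + m}{9 \left(6 + m\right)}$)
$o{\left(s,E \right)} = - \frac{7}{54}$ ($o{\left(s,E \right)} = \frac{-8 - 6}{9 \left(6 + 6\right)} = \frac{-8 - 6}{9 \cdot 12} = \frac{1}{9} \cdot \frac{1}{12} \left(-14\right) = - \frac{7}{54}$)
$\frac{\left(-34\right) \left(B{\left(1 \right)} + 92\right)}{45579} + \frac{46102}{o{\left(-112,171 \right)}} = \frac{\left(-34\right) \left(\frac{1}{4} \cdot 1 + 92\right)}{45579} + \frac{46102}{- \frac{7}{54}} = - 34 \left(\frac{1}{4} + 92\right) \frac{1}{45579} + 46102 \left(- \frac{54}{7}\right) = \left(-34\right) \frac{369}{4} \cdot \frac{1}{45579} - 355644 = \left(- \frac{6273}{2}\right) \frac{1}{45579} - 355644 = - \frac{2091}{30386} - 355644 = - \frac{10806600675}{30386}$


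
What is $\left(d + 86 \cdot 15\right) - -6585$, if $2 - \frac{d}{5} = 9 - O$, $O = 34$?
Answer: $8010$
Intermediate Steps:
$d = 135$ ($d = 10 - 5 \left(9 - 34\right) = 10 - -125 = 10 + 125 = 135$)
$\left(d + 86 \cdot 15\right) - -6585 = \left(135 + 86 \cdot 15\right) - -6585 = \left(135 + 1290\right) + 6585 = 1425 + 6585 = 8010$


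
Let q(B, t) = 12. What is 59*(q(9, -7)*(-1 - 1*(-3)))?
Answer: 1416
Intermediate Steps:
59*(q(9, -7)*(-1 - 1*(-3))) = 59*(12*(-1 - 1*(-3))) = 59*(12*(-1 + 3)) = 59*(12*2) = 59*24 = 1416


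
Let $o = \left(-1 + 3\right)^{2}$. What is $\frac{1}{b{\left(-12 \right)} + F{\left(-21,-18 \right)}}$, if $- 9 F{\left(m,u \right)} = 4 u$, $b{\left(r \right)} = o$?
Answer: $\frac{1}{12} \approx 0.083333$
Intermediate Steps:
$o = 4$ ($o = 2^{2} = 4$)
$b{\left(r \right)} = 4$
$F{\left(m,u \right)} = - \frac{4 u}{9}$
$\frac{1}{b{\left(-12 \right)} + F{\left(-21,-18 \right)}} = \frac{1}{4 - -8} = \frac{1}{4 + 8} = \frac{1}{12}$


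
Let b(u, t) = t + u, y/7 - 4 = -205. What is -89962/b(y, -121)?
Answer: 44981/764 ≈ 58.876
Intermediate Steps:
y = -1407 (y = 28 + 7*(-205) = 28 - 1435 = -1407)
-89962/b(y, -121) = -89962/(-121 - 1407) = -89962/(-1528) = -89962*(-1/1528) = 44981/764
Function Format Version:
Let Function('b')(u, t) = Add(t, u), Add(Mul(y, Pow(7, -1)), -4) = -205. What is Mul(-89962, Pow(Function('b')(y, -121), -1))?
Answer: Rational(44981, 764) ≈ 58.876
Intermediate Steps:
y = -1407 (y = Add(28, Mul(7, -205)) = Add(28, -1435) = -1407)
Mul(-89962, Pow(Function('b')(y, -121), -1)) = Mul(-89962, Pow(Add(-121, -1407), -1)) = Mul(-89962, Pow(-1528, -1)) = Mul(-89962, Rational(-1, 1528)) = Rational(44981, 764)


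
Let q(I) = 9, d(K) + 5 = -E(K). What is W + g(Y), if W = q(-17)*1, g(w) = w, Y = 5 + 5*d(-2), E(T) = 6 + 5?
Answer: -66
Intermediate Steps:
E(T) = 11
d(K) = -16 (d(K) = -5 - 1*11 = -5 - 11 = -16)
Y = -75 (Y = 5 + 5*(-16) = 5 - 80 = -75)
W = 9 (W = 9*1 = 9)
W + g(Y) = 9 - 75 = -66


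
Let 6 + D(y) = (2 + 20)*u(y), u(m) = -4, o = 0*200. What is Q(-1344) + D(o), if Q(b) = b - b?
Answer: -94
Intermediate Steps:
o = 0
D(y) = -94 (D(y) = -6 + (2 + 20)*(-4) = -6 + 22*(-4) = -6 - 88 = -94)
Q(b) = 0
Q(-1344) + D(o) = 0 - 94 = -94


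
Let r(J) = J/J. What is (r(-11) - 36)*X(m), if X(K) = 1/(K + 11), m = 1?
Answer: -35/12 ≈ -2.9167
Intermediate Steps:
X(K) = 1/(11 + K)
r(J) = 1
(r(-11) - 36)*X(m) = (1 - 36)/(11 + 1) = -35/12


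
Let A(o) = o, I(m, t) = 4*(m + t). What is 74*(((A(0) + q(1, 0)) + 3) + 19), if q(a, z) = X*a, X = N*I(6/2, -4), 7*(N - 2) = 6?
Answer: 5476/7 ≈ 782.29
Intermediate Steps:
N = 20/7 (N = 2 + (⅐)*6 = 2 + 6/7 = 20/7 ≈ 2.8571)
I(m, t) = 4*m + 4*t
X = -80/7 (X = 20*(4*(6/2) + 4*(-4))/7 = 20*(4*(6*(½)) - 16)/7 = 20*(4*3 - 16)/7 = 20*(12 - 16)/7 = (20/7)*(-4) = -80/7 ≈ -11.429)
q(a, z) = -80*a/7
74*(((A(0) + q(1, 0)) + 3) + 19) = 74*(((0 - 80/7*1) + 3) + 19) = 74*(((0 - 80/7) + 3) + 19) = 74*((-80/7 + 3) + 19) = 74*(-59/7 + 19) = 74*(74/7) = 5476/7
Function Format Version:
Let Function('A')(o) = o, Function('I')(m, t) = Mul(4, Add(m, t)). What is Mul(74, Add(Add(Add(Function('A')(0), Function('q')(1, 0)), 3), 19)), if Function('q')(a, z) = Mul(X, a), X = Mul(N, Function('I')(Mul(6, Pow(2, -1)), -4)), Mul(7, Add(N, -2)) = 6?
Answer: Rational(5476, 7) ≈ 782.29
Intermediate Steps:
N = Rational(20, 7) (N = Add(2, Mul(Rational(1, 7), 6)) = Add(2, Rational(6, 7)) = Rational(20, 7) ≈ 2.8571)
Function('I')(m, t) = Add(Mul(4, m), Mul(4, t))
X = Rational(-80, 7) (X = Mul(Rational(20, 7), Add(Mul(4, Mul(6, Pow(2, -1))), Mul(4, -4))) = Mul(Rational(20, 7), Add(Mul(4, Mul(6, Rational(1, 2))), -16)) = Mul(Rational(20, 7), Add(Mul(4, 3), -16)) = Mul(Rational(20, 7), Add(12, -16)) = Mul(Rational(20, 7), -4) = Rational(-80, 7) ≈ -11.429)
Function('q')(a, z) = Mul(Rational(-80, 7), a)
Mul(74, Add(Add(Add(Function('A')(0), Function('q')(1, 0)), 3), 19)) = Mul(74, Add(Add(Add(0, Mul(Rational(-80, 7), 1)), 3), 19)) = Mul(74, Add(Add(Add(0, Rational(-80, 7)), 3), 19)) = Mul(74, Add(Add(Rational(-80, 7), 3), 19)) = Mul(74, Add(Rational(-59, 7), 19)) = Mul(74, Rational(74, 7)) = Rational(5476, 7)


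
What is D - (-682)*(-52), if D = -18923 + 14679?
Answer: -39708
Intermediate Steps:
D = -4244
D - (-682)*(-52) = -4244 - (-682)*(-52) = -4244 - 1*35464 = -4244 - 35464 = -39708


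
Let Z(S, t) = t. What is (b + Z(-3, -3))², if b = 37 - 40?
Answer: 36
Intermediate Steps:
b = -3
(b + Z(-3, -3))² = (-3 - 3)² = (-6)² = 36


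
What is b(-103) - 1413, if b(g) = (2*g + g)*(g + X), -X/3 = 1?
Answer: 31341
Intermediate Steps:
X = -3 (X = -3*1 = -3)
b(g) = 3*g*(-3 + g) (b(g) = (2*g + g)*(g - 3) = (3*g)*(-3 + g) = 3*g*(-3 + g))
b(-103) - 1413 = 3*(-103)*(-3 - 103) - 1413 = 3*(-103)*(-106) - 1413 = 32754 - 1413 = 31341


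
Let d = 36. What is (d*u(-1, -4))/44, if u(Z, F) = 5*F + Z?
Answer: -189/11 ≈ -17.182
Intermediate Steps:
u(Z, F) = Z + 5*F
(d*u(-1, -4))/44 = (36*(-1 + 5*(-4)))/44 = (36*(-1 - 20))*(1/44) = (36*(-21))*(1/44) = -756*1/44 = -189/11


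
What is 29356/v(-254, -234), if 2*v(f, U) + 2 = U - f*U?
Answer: -7339/7459 ≈ -0.98391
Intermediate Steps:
v(f, U) = -1 + U/2 - U*f/2 (v(f, U) = -1 + (U - f*U)/2 = -1 + (U - U*f)/2 = -1 + (U/2 - U*f/2) = -1 + U/2 - U*f/2)
29356/v(-254, -234) = 29356/(-1 + (½)*(-234) - ½*(-234)*(-254)) = 29356/(-1 - 117 - 29718) = 29356/(-29836) = 29356*(-1/29836) = -7339/7459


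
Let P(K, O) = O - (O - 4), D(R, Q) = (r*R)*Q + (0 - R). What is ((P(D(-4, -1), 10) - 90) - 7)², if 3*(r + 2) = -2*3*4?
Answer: 8649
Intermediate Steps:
r = -10 (r = -2 + (-2*3*4)/3 = -2 + (-6*4)/3 = -2 + (⅓)*(-24) = -2 - 8 = -10)
D(R, Q) = -R - 10*Q*R (D(R, Q) = (-10*R)*Q + (0 - R) = -10*Q*R - R = -R - 10*Q*R)
P(K, O) = 4 (P(K, O) = O - (-4 + O) = O + (4 - O) = 4)
((P(D(-4, -1), 10) - 90) - 7)² = ((4 - 90) - 7)² = (-86 - 7)² = (-93)² = 8649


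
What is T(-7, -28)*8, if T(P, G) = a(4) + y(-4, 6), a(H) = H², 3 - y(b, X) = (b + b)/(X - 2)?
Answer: 168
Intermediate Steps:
y(b, X) = 3 - 2*b/(-2 + X) (y(b, X) = 3 - (b + b)/(X - 2) = 3 - 2*b/(-2 + X))
T(P, G) = 21 (T(P, G) = 4² + (-6 - 2*(-4) + 3*6)/(-2 + 6) = 16 + (-6 + 8 + 18)/4 = 16 + (¼)*20 = 16 + 5 = 21)
T(-7, -28)*8 = 21*8 = 168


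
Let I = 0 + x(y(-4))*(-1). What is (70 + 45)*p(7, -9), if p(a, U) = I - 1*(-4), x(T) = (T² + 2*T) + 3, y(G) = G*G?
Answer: -33005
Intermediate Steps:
y(G) = G²
x(T) = 3 + T² + 2*T
I = -291 (I = 0 + (3 + ((-4)²)² + 2*(-4)²)*(-1) = 0 + (3 + 16² + 2*16)*(-1) = 0 + (3 + 256 + 32)*(-1) = 0 + 291*(-1) = 0 - 291 = -291)
p(a, U) = -287 (p(a, U) = -291 - 1*(-4) = -291 + 4 = -287)
(70 + 45)*p(7, -9) = (70 + 45)*(-287) = 115*(-287) = -33005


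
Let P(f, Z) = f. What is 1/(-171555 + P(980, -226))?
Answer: -1/170575 ≈ -5.8625e-6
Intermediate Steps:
1/(-171555 + P(980, -226)) = 1/(-171555 + 980) = 1/(-170575) = -1/170575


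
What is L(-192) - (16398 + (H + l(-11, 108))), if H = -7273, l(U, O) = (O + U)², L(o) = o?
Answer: -18726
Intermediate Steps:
L(-192) - (16398 + (H + l(-11, 108))) = -192 - (16398 + (-7273 + (108 - 11)²)) = -192 - (16398 + (-7273 + 97²)) = -192 - (16398 + (-7273 + 9409)) = -192 - (16398 + 2136) = -192 - 1*18534 = -192 - 18534 = -18726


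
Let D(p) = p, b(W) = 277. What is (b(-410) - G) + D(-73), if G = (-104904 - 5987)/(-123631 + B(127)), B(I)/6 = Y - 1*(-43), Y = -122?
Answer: 25206529/124105 ≈ 203.11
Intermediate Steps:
B(I) = -474 (B(I) = 6*(-122 - 1*(-43)) = 6*(-122 + 43) = 6*(-79) = -474)
G = 110891/124105 (G = (-104904 - 5987)/(-123631 - 474) = -110891/(-124105) = -110891*(-1/124105) = 110891/124105 ≈ 0.89353)
(b(-410) - G) + D(-73) = (277 - 1*110891/124105) - 73 = (277 - 110891/124105) - 73 = 34266194/124105 - 73 = 25206529/124105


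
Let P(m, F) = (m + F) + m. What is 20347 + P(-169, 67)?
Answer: 20076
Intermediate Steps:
P(m, F) = F + 2*m (P(m, F) = (F + m) + m = F + 2*m)
20347 + P(-169, 67) = 20347 + (67 + 2*(-169)) = 20347 + (67 - 338) = 20347 - 271 = 20076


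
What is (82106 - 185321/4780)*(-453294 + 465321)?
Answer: 4717967904693/4780 ≈ 9.8702e+8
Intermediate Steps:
(82106 - 185321/4780)*(-453294 + 465321) = (82106 - 185321*1/4780)*12027 = (82106 - 185321/4780)*12027 = (392281359/4780)*12027 = 4717967904693/4780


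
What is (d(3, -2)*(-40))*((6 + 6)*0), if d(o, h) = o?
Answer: 0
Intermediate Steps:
(d(3, -2)*(-40))*((6 + 6)*0) = (3*(-40))*((6 + 6)*0) = -1440*0 = -120*0 = 0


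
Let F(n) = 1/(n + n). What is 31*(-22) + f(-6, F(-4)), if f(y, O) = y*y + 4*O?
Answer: -1293/2 ≈ -646.50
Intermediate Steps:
F(n) = 1/(2*n)
f(y, O) = y² + 4*O
31*(-22) + f(-6, F(-4)) = 31*(-22) + ((-6)² + 4*((½)/(-4))) = -682 + (36 + 4*((½)*(-¼))) = -682 + (36 + 4*(-⅛)) = -682 + (36 - ½) = -682 + 71/2 = -1293/2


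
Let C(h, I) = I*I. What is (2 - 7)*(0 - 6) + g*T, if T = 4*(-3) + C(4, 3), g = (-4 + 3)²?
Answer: 27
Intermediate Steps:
C(h, I) = I²
g = 1 (g = (-1)² = 1)
T = -3 (T = 4*(-3) + 3² = -12 + 9 = -3)
(2 - 7)*(0 - 6) + g*T = (2 - 7)*(0 - 6) + 1*(-3) = -5*(-6) - 3 = 30 - 3 = 27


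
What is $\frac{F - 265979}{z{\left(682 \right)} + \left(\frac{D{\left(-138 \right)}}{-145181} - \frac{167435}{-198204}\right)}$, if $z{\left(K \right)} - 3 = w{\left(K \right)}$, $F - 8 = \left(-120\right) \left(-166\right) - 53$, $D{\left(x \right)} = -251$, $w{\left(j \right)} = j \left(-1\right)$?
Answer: $\frac{7081754558616096}{19514175763457} \approx 362.9$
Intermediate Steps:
$w{\left(j \right)} = - j$
$F = 19875$ ($F = 8 - -19867 = 8 + \left(19920 - 53\right) = 8 + 19867 = 19875$)
$z{\left(K \right)} = 3 - K$
$\frac{F - 265979}{z{\left(682 \right)} + \left(\frac{D{\left(-138 \right)}}{-145181} - \frac{167435}{-198204}\right)} = \frac{19875 - 265979}{\left(3 - 682\right) - \left(- \frac{167435}{198204} - \frac{251}{145181}\right)} = - \frac{246104}{\left(3 - 682\right) - - \frac{24358129939}{28775454924}} = - \frac{246104}{-679 + \left(\frac{251}{145181} + \frac{167435}{198204}\right)} = - \frac{246104}{-679 + \frac{24358129939}{28775454924}} = - \frac{246104}{- \frac{19514175763457}{28775454924}} = \left(-246104\right) \left(- \frac{28775454924}{19514175763457}\right) = \frac{7081754558616096}{19514175763457}$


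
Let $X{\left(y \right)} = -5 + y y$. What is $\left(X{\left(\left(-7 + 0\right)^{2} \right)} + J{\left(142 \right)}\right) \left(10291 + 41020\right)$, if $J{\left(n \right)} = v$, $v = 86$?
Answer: $127353902$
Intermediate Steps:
$J{\left(n \right)} = 86$
$X{\left(y \right)} = -5 + y^{2}$
$\left(X{\left(\left(-7 + 0\right)^{2} \right)} + J{\left(142 \right)}\right) \left(10291 + 41020\right) = \left(\left(-5 + \left(\left(-7 + 0\right)^{2}\right)^{2}\right) + 86\right) \left(10291 + 41020\right) = \left(\left(-5 + \left(\left(-7\right)^{2}\right)^{2}\right) + 86\right) 51311 = \left(\left(-5 + 49^{2}\right) + 86\right) 51311 = \left(\left(-5 + 2401\right) + 86\right) 51311 = \left(2396 + 86\right) 51311 = 2482 \cdot 51311 = 127353902$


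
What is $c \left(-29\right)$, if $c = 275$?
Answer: $-7975$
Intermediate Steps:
$c \left(-29\right) = 275 \left(-29\right) = -7975$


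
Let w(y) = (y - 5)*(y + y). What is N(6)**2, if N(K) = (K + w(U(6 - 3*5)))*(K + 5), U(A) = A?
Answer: 8054244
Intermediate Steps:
w(y) = 2*y*(-5 + y) (w(y) = (-5 + y)*(2*y) = 2*y*(-5 + y))
N(K) = (5 + K)*(252 + K) (N(K) = (K + 2*(6 - 3*5)*(-5 + (6 - 3*5)))*(K + 5) = (K + 2*(6 - 15)*(-5 + (6 - 15)))*(5 + K) = (K + 2*(-9)*(-5 - 9))*(5 + K) = (K + 2*(-9)*(-14))*(5 + K) = (K + 252)*(5 + K) = (252 + K)*(5 + K) = (5 + K)*(252 + K))
N(6)**2 = (1260 + 6**2 + 257*6)**2 = (1260 + 36 + 1542)**2 = 2838**2 = 8054244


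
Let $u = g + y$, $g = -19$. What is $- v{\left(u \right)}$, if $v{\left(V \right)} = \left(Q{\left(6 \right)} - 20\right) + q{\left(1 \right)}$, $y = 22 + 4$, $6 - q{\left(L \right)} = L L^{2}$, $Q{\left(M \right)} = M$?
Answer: $9$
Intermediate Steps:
$q{\left(L \right)} = 6 - L^{3}$ ($q{\left(L \right)} = 6 - L L^{2} = 6 - L^{3}$)
$y = 26$
$u = 7$ ($u = -19 + 26 = 7$)
$v{\left(V \right)} = -9$ ($v{\left(V \right)} = \left(6 - 20\right) + \left(6 - 1^{3}\right) = -14 + \left(6 - 1\right) = -14 + 5 = -9$)
$- v{\left(u \right)} = \left(-1\right) \left(-9\right) = 9$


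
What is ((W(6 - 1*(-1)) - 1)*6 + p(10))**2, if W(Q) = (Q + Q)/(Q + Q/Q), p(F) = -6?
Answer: 9/4 ≈ 2.2500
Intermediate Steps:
W(Q) = 2*Q/(1 + Q) (W(Q) = (2*Q)/(Q + 1) = (2*Q)/(1 + Q) = 2*Q/(1 + Q))
((W(6 - 1*(-1)) - 1)*6 + p(10))**2 = ((2*(6 - 1*(-1))/(1 + (6 - 1*(-1))) - 1)*6 - 6)**2 = ((2*(6 + 1)/(1 + (6 + 1)) - 1)*6 - 6)**2 = ((2*7/(1 + 7) - 1)*6 - 6)**2 = ((2*7/8 - 1)*6 - 6)**2 = ((2*7*(1/8) - 1)*6 - 6)**2 = ((7/4 - 1)*6 - 6)**2 = ((3/4)*6 - 6)**2 = (9/2 - 6)**2 = (-3/2)**2 = 9/4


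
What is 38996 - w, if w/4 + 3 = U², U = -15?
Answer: 38108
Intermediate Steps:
w = 888 (w = -12 + 4*(-15)² = -12 + 4*225 = -12 + 900 = 888)
38996 - w = 38996 - 1*888 = 38996 - 888 = 38108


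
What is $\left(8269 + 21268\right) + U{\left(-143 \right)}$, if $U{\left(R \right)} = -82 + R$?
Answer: $29312$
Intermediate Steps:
$\left(8269 + 21268\right) + U{\left(-143 \right)} = \left(8269 + 21268\right) - 225 = 29537 - 225 = 29312$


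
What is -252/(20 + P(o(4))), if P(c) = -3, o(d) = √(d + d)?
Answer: -252/17 ≈ -14.824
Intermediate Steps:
o(d) = √2*√d (o(d) = √(2*d) = √2*√d)
-252/(20 + P(o(4))) = -252/(20 - 3) = -252/17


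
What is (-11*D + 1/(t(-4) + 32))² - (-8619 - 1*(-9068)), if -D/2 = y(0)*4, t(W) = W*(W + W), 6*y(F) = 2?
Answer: 15201289/36864 ≈ 412.36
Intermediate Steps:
y(F) = ⅓ (y(F) = (⅙)*2 = ⅓)
t(W) = 2*W² (t(W) = W*(2*W) = 2*W²)
D = -8/3 (D = -2*4/3 = -8/3 ≈ -2.6667)
(-11*D + 1/(t(-4) + 32))² - (-8619 - 1*(-9068)) = (-11*(-8/3) + 1/(2*(-4)² + 32))² - (-8619 - 1*(-9068)) = (88/3 + 1/(2*16 + 32))² - (-8619 + 9068) = (88/3 + 1/(32 + 32))² - 1*449 = (88/3 + 1/64)² - 449 = (5635/192)² - 449 = 31753225/36864 - 449 = 15201289/36864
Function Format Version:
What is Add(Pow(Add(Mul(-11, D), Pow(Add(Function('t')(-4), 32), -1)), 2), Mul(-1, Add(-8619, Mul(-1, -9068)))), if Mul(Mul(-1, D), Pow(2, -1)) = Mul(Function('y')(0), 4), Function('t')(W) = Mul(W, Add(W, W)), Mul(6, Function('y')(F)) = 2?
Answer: Rational(15201289, 36864) ≈ 412.36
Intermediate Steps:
Function('y')(F) = Rational(1, 3) (Function('y')(F) = Mul(Rational(1, 6), 2) = Rational(1, 3))
Function('t')(W) = Mul(2, Pow(W, 2)) (Function('t')(W) = Mul(W, Mul(2, W)) = Mul(2, Pow(W, 2)))
D = Rational(-8, 3) (D = Mul(-2, Mul(Rational(1, 3), 4)) = Mul(-2, Rational(4, 3)) = Rational(-8, 3) ≈ -2.6667)
Add(Pow(Add(Mul(-11, D), Pow(Add(Function('t')(-4), 32), -1)), 2), Mul(-1, Add(-8619, Mul(-1, -9068)))) = Add(Pow(Add(Mul(-11, Rational(-8, 3)), Pow(Add(Mul(2, Pow(-4, 2)), 32), -1)), 2), Mul(-1, Add(-8619, Mul(-1, -9068)))) = Add(Pow(Add(Rational(88, 3), Pow(Add(Mul(2, 16), 32), -1)), 2), Mul(-1, Add(-8619, 9068))) = Add(Pow(Add(Rational(88, 3), Pow(Add(32, 32), -1)), 2), Mul(-1, 449)) = Add(Pow(Add(Rational(88, 3), Pow(64, -1)), 2), -449) = Add(Pow(Add(Rational(88, 3), Rational(1, 64)), 2), -449) = Add(Pow(Rational(5635, 192), 2), -449) = Add(Rational(31753225, 36864), -449) = Rational(15201289, 36864)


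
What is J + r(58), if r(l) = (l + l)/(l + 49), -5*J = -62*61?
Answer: 405254/535 ≈ 757.48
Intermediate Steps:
J = 3782/5 (J = -(-62)*61/5 = -⅕*(-3782) = 3782/5 ≈ 756.40)
r(l) = 2*l/(49 + l) (r(l) = (2*l)/(49 + l) = 2*l/(49 + l))
J + r(58) = 3782/5 + 2*58/(49 + 58) = 3782/5 + 2*58/107 = 3782/5 + 2*58*(1/107) = 3782/5 + 116/107 = 405254/535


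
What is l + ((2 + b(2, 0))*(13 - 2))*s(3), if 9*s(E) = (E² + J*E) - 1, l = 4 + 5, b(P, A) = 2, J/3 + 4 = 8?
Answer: 2017/9 ≈ 224.11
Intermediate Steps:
J = 12 (J = -12 + 3*8 = -12 + 24 = 12)
l = 9
s(E) = -⅑ + E²/9 + 4*E/3 (s(E) = ((E² + 12*E) - 1)/9 = (-1 + E² + 12*E)/9 = -⅑ + E²/9 + 4*E/3)
l + ((2 + b(2, 0))*(13 - 2))*s(3) = 9 + ((2 + 2)*(13 - 2))*(-⅑ + (⅑)*3² + (4/3)*3) = 9 + (4*11)*(-⅑ + (⅑)*9 + 4) = 9 + 44*(-⅑ + 1 + 4) = 9 + 44*(44/9) = 9 + 1936/9 = 2017/9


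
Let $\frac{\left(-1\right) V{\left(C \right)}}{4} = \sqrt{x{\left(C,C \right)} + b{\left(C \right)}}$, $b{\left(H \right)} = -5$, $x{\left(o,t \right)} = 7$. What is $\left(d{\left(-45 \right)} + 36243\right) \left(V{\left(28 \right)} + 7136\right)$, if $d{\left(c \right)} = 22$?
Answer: $258787040 - 145060 \sqrt{2} \approx 2.5858 \cdot 10^{8}$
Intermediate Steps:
$V{\left(C \right)} = - 4 \sqrt{2}$ ($V{\left(C \right)} = - 4 \sqrt{7 - 5} = - 4 \sqrt{2}$)
$\left(d{\left(-45 \right)} + 36243\right) \left(V{\left(28 \right)} + 7136\right) = \left(22 + 36243\right) \left(- 4 \sqrt{2} + 7136\right) = 36265 \left(7136 - 4 \sqrt{2}\right) = 258787040 - 145060 \sqrt{2}$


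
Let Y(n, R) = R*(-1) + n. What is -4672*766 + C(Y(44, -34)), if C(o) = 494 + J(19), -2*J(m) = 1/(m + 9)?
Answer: -200382449/56 ≈ -3.5783e+6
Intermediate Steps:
Y(n, R) = n - R (Y(n, R) = -R + n = n - R)
J(m) = -1/(2*(9 + m)) (J(m) = -1/(2*(m + 9)) = -1/(2*(9 + m)))
C(o) = 27663/56 (C(o) = 494 - 1/(18 + 2*19) = 494 - 1/(18 + 38) = 494 - 1/56 = 27663/56)
-4672*766 + C(Y(44, -34)) = -4672*766 + 27663/56 = -3578752 + 27663/56 = -200382449/56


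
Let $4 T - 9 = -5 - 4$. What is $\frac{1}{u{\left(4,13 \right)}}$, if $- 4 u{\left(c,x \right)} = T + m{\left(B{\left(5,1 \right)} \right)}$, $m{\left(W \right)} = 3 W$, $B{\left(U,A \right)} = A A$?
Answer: $- \frac{4}{3} \approx -1.3333$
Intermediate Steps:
$B{\left(U,A \right)} = A^{2}$
$T = 0$ ($T = \frac{9}{4} + \frac{-5 - 4}{4} = \frac{9}{4} + \frac{1}{4} \left(-9\right) = \frac{9}{4} - \frac{9}{4} = 0$)
$u{\left(c,x \right)} = - \frac{3}{4}$ ($u{\left(c,x \right)} = - \frac{0 + 3 \cdot 1^{2}}{4} = - \frac{0 + 3 \cdot 1}{4} = - \frac{0 + 3}{4} = \left(- \frac{1}{4}\right) 3 = - \frac{3}{4}$)
$\frac{1}{u{\left(4,13 \right)}} = \frac{1}{- \frac{3}{4}} = - \frac{4}{3}$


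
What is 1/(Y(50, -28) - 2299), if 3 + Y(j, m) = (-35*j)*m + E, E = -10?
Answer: 1/46688 ≈ 2.1419e-5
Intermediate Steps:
Y(j, m) = -13 - 35*j*m (Y(j, m) = -3 + ((-35*j)*m - 10) = -3 + (-35*j*m - 10) = -3 + (-10 - 35*j*m) = -13 - 35*j*m)
1/(Y(50, -28) - 2299) = 1/((-13 - 35*50*(-28)) - 2299) = 1/((-13 + 49000) - 2299) = 1/(48987 - 2299) = 1/46688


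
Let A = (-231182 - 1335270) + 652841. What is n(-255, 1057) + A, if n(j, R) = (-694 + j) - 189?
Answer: -914749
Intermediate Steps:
n(j, R) = -883 + j
A = -913611 (A = -1566452 + 652841 = -913611)
n(-255, 1057) + A = (-883 - 255) - 913611 = -1138 - 913611 = -914749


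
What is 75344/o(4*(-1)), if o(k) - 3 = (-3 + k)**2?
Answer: 18836/13 ≈ 1448.9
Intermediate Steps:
o(k) = 3 + (-3 + k)**2
75344/o(4*(-1)) = 75344/(3 + (-3 + 4*(-1))**2) = 75344/(3 + (-3 - 4)**2) = 75344/(3 + (-7)**2) = 75344/(3 + 49) = 75344/52 = 75344*(1/52) = 18836/13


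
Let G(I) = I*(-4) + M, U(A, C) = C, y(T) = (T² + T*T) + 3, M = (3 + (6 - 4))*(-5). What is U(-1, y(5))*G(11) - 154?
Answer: -3811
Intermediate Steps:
M = -25 (M = (3 + 2)*(-5) = 5*(-5) = -25)
y(T) = 3 + 2*T² (y(T) = (T² + T²) + 3 = 2*T² + 3 = 3 + 2*T²)
G(I) = -25 - 4*I (G(I) = I*(-4) - 25 = -4*I - 25 = -25 - 4*I)
U(-1, y(5))*G(11) - 154 = (3 + 2*5²)*(-25 - 4*11) - 154 = (3 + 2*25)*(-25 - 44) - 154 = (3 + 50)*(-69) - 154 = 53*(-69) - 154 = -3657 - 154 = -3811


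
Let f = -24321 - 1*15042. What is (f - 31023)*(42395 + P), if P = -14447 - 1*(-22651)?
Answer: -3561461214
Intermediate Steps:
P = 8204 (P = -14447 + 22651 = 8204)
f = -39363 (f = -24321 - 15042 = -39363)
(f - 31023)*(42395 + P) = (-39363 - 31023)*(42395 + 8204) = -70386*50599 = -3561461214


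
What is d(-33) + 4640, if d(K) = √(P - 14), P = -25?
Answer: 4640 + I*√39 ≈ 4640.0 + 6.245*I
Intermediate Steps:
d(K) = I*√39 (d(K) = √(-25 - 14) = √(-39) = I*√39)
d(-33) + 4640 = I*√39 + 4640 = 4640 + I*√39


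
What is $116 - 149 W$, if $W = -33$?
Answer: $5033$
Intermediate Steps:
$116 - 149 W = 116 - -4917 = 116 + 4917 = 5033$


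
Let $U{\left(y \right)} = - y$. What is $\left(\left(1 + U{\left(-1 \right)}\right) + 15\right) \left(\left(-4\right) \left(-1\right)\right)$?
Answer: $68$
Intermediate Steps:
$\left(\left(1 + U{\left(-1 \right)}\right) + 15\right) \left(\left(-4\right) \left(-1\right)\right) = \left(\left(1 - -1\right) + 15\right) \left(\left(-4\right) \left(-1\right)\right) = \left(\left(1 + 1\right) + 15\right) 4 = \left(2 + 15\right) 4 = 17 \cdot 4 = 68$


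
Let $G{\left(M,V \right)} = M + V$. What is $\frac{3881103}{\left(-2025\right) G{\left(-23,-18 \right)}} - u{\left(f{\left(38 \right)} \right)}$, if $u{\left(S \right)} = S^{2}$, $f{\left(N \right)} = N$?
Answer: $- \frac{38668999}{27675} \approx -1397.3$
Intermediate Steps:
$\frac{3881103}{\left(-2025\right) G{\left(-23,-18 \right)}} - u{\left(f{\left(38 \right)} \right)} = \frac{3881103}{\left(-2025\right) \left(-23 - 18\right)} - 38^{2} = \frac{3881103}{\left(-2025\right) \left(-41\right)} - 1444 = \frac{3881103}{83025} - 1444 = 3881103 \cdot \frac{1}{83025} - 1444 = \frac{1293701}{27675} - 1444 = - \frac{38668999}{27675}$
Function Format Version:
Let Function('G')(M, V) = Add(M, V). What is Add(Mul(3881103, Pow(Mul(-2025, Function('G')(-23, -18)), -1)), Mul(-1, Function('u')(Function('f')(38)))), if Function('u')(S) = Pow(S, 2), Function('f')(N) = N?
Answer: Rational(-38668999, 27675) ≈ -1397.3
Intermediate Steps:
Add(Mul(3881103, Pow(Mul(-2025, Function('G')(-23, -18)), -1)), Mul(-1, Function('u')(Function('f')(38)))) = Add(Mul(3881103, Pow(Mul(-2025, Add(-23, -18)), -1)), Mul(-1, Pow(38, 2))) = Add(Mul(3881103, Pow(Mul(-2025, -41), -1)), Mul(-1, 1444)) = Add(Mul(3881103, Pow(83025, -1)), -1444) = Add(Mul(3881103, Rational(1, 83025)), -1444) = Add(Rational(1293701, 27675), -1444) = Rational(-38668999, 27675)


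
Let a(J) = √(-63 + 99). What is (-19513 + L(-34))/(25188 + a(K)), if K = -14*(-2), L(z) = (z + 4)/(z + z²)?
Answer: -608156/785213 ≈ -0.77451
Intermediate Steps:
L(z) = (4 + z)/(z + z²)
K = 28
a(J) = 6 (a(J) = √36 = 6)
(-19513 + L(-34))/(25188 + a(K)) = (-19513 + (4 - 34)/((-34)*(1 - 34)))/(25188 + 6) = (-19513 - 1/34*(-30)/(-33))/25194 = (-19513 - 1/34*(-1/33)*(-30))*(1/25194) = (-19513 - 5/187)*(1/25194) = -3648936/187*1/25194 = -608156/785213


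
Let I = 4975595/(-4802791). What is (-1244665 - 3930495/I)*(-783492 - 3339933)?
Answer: -10460631990143575950/995119 ≈ -1.0512e+13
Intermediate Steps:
I = -4975595/4802791 (I = 4975595*(-1/4802791) = -4975595/4802791 ≈ -1.0360)
(-1244665 - 3930495/I)*(-783492 - 3339933) = (-1244665 - 3930495/(-4975595/4802791))*(-783492 - 3339933) = (-1244665 - 3930495*(-4802791/4975595))*(-4123425) = (-1244665 + 3775469202309/995119)*(-4123425) = (2536879412174/995119)*(-4123425) = -10460631990143575950/995119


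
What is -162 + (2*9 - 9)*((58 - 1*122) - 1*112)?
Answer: -1746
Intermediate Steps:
-162 + (2*9 - 9)*((58 - 1*122) - 1*112) = -162 + (18 - 9)*((58 - 122) - 112) = -162 + 9*(-64 - 112) = -162 + 9*(-176) = -162 - 1584 = -1746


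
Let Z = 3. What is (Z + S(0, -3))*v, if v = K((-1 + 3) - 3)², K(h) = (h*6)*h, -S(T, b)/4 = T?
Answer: 108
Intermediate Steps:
S(T, b) = -4*T
K(h) = 6*h² (K(h) = (6*h)*h = 6*h²)
v = 36 (v = (6*((-1 + 3) - 3)²)² = (6*(2 - 3)²)² = (6*(-1)²)² = (6*1)² = 6² = 36)
(Z + S(0, -3))*v = (3 - 4*0)*36 = (3 + 0)*36 = 3*36 = 108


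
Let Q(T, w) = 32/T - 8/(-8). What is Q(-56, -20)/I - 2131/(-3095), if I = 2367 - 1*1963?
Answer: 6035753/8752660 ≈ 0.68959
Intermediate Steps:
I = 404 (I = 2367 - 1963 = 404)
Q(T, w) = 1 + 32/T (Q(T, w) = 32/T - 8*(-⅛) = 32/T + 1 = 1 + 32/T)
Q(-56, -20)/I - 2131/(-3095) = ((32 - 56)/(-56))/404 - 2131/(-3095) = -1/56*(-24)*(1/404) - 2131*(-1/3095) = (3/7)*(1/404) + 2131/3095 = 3/2828 + 2131/3095 = 6035753/8752660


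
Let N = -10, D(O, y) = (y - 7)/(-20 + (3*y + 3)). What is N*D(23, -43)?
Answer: -250/73 ≈ -3.4247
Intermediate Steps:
D(O, y) = (-7 + y)/(-17 + 3*y) (D(O, y) = (-7 + y)/(-20 + (3 + 3*y)) = (-7 + y)/(-17 + 3*y))
N*D(23, -43) = -10*(-7 - 43)/(-17 + 3*(-43)) = -10*(-50)/(-17 - 129) = -10*(-50)/(-146) = -(-5)*(-50)/73 = -10*25/73 = -250/73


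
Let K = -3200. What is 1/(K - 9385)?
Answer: -1/12585 ≈ -7.9460e-5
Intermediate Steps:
1/(K - 9385) = 1/(-3200 - 9385) = 1/(-12585) = -1/12585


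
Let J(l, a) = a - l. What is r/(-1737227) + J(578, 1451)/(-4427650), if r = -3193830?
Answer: 14139644800329/7691833126550 ≈ 1.8383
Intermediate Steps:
r/(-1737227) + J(578, 1451)/(-4427650) = -3193830/(-1737227) + (1451 - 1*578)/(-4427650) = -3193830*(-1/1737227) + (1451 - 578)*(-1/4427650) = 3193830/1737227 + 873*(-1/4427650) = 3193830/1737227 - 873/4427650 = 14139644800329/7691833126550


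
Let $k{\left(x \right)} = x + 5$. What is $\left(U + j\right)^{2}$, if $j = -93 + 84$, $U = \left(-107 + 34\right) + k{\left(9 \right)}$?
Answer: $4624$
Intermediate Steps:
$k{\left(x \right)} = 5 + x$
$U = -59$ ($U = \left(-107 + 34\right) + \left(5 + 9\right) = -73 + 14 = -59$)
$j = -9$
$\left(U + j\right)^{2} = \left(-59 - 9\right)^{2} = \left(-68\right)^{2} = 4624$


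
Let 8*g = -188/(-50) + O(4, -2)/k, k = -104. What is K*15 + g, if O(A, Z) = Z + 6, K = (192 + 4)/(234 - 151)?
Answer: 15488777/431600 ≈ 35.887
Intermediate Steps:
K = 196/83 ≈ 2.3614
O(A, Z) = 6 + Z
g = 2419/5200 (g = (-188/(-50) + (6 - 2)/(-104))/8 = (-188*(-1/50) + 4*(-1/104))/8 = (94/25 - 1/26)/8 = (⅛)*(2419/650) = 2419/5200 ≈ 0.46519)
K*15 + g = (196/83)*15 + 2419/5200 = 2940/83 + 2419/5200 = 15488777/431600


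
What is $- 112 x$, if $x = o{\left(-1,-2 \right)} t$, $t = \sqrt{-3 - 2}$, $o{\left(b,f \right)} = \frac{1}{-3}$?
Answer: $\frac{112 i \sqrt{5}}{3} \approx 83.48 i$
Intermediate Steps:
$o{\left(b,f \right)} = - \frac{1}{3}$
$t = i \sqrt{5}$ ($t = \sqrt{-5} = i \sqrt{5} \approx 2.2361 i$)
$x = - \frac{i \sqrt{5}}{3} \approx - 0.74536 i$
$- 112 x = - 112 \left(- \frac{i \sqrt{5}}{3}\right) = \frac{112 i \sqrt{5}}{3}$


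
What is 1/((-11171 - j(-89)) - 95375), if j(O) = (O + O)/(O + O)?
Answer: -1/106547 ≈ -9.3855e-6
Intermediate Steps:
j(O) = 1 (j(O) = (2*O)/((2*O)) = (2*O)*(1/(2*O)) = 1)
1/((-11171 - j(-89)) - 95375) = 1/((-11171 - 1*1) - 95375) = 1/((-11171 - 1) - 95375) = 1/(-11172 - 95375) = 1/(-106547) = -1/106547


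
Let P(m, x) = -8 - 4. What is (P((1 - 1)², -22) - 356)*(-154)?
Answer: 56672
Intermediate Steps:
P(m, x) = -12
(P((1 - 1)², -22) - 356)*(-154) = (-12 - 356)*(-154) = -368*(-154) = 56672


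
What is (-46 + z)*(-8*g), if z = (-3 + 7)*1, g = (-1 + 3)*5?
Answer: 3360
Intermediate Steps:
g = 10 (g = 2*5 = 10)
z = 4 (z = 4*1 = 4)
(-46 + z)*(-8*g) = (-46 + 4)*(-8*10) = -42*(-80) = 3360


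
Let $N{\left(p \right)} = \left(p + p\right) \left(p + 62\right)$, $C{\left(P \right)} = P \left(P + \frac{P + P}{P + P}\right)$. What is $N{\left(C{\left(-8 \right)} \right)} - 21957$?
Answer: $-8741$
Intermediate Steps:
$C{\left(P \right)} = P \left(1 + P\right)$ ($C{\left(P \right)} = P \left(P + \frac{2 P}{2 P}\right) = P \left(P + 2 P \frac{1}{2 P}\right) = P \left(P + 1\right) = P \left(1 + P\right)$)
$N{\left(p \right)} = 2 p \left(62 + p\right)$
$N{\left(C{\left(-8 \right)} \right)} - 21957 = 2 \left(- 8 \left(1 - 8\right)\right) \left(62 - 8 \left(1 - 8\right)\right) - 21957 = 2 \left(\left(-8\right) \left(-7\right)\right) \left(62 - -56\right) - 21957 = 2 \cdot 56 \left(62 + 56\right) - 21957 = 2 \cdot 56 \cdot 118 - 21957 = 13216 - 21957 = -8741$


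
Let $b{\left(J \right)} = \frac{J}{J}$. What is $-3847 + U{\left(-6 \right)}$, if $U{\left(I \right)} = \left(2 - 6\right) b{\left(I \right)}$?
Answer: $-3851$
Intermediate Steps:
$b{\left(J \right)} = 1$
$U{\left(I \right)} = -4$ ($U{\left(I \right)} = \left(2 - 6\right) 1 = \left(-4\right) 1 = -4$)
$-3847 + U{\left(-6 \right)} = -3847 - 4 = -3851$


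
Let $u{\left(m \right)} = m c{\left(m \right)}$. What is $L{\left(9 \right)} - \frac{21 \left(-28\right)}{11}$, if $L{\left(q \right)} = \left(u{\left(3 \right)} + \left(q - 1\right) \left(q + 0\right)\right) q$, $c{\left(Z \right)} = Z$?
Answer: $\frac{8607}{11} \approx 782.45$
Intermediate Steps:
$u{\left(m \right)} = m^{2}$ ($u{\left(m \right)} = m m = m^{2}$)
$L{\left(q \right)} = q \left(9 + q \left(-1 + q\right)\right)$ ($L{\left(q \right)} = \left(3^{2} + \left(q - 1\right) \left(q + 0\right)\right) q = \left(9 + \left(-1 + q\right) q\right) q = \left(9 + q \left(-1 + q\right)\right) q = q \left(9 + q \left(-1 + q\right)\right)$)
$L{\left(9 \right)} - \frac{21 \left(-28\right)}{11} = 9 \left(9 + 9^{2} - 9\right) - \frac{21 \left(-28\right)}{11} = 9 \left(9 + 81 - 9\right) - \left(-588\right) \frac{1}{11} = 9 \cdot 81 - - \frac{588}{11} = 729 + \frac{588}{11} = \frac{8607}{11}$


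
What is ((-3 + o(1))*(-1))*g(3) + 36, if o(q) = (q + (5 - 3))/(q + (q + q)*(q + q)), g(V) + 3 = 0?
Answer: 144/5 ≈ 28.800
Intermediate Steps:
g(V) = -3 (g(V) = -3 + 0 = -3)
o(q) = (2 + q)/(q + 4*q²) (o(q) = (q + 2)/(q + (2*q)*(2*q)) = (2 + q)/(q + 4*q²))
((-3 + o(1))*(-1))*g(3) + 36 = ((-3 + (2 + 1)/(1*(1 + 4*1)))*(-1))*(-3) + 36 = ((-3 + 1*3/(1 + 4))*(-1))*(-3) + 36 = ((-3 + 1*3/5)*(-1))*(-3) + 36 = ((-3 + 1*(⅕)*3)*(-1))*(-3) + 36 = ((-3 + ⅗)*(-1))*(-3) + 36 = -12/5*(-1)*(-3) + 36 = (12/5)*(-3) + 36 = -36/5 + 36 = 144/5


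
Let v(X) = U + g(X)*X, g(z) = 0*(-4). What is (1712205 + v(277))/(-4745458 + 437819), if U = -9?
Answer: -1712196/4307639 ≈ -0.39748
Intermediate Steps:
g(z) = 0
v(X) = -9 (v(X) = -9 + 0*X = -9 + 0 = -9)
(1712205 + v(277))/(-4745458 + 437819) = (1712205 - 9)/(-4745458 + 437819) = 1712196/(-4307639) = 1712196*(-1/4307639) = -1712196/4307639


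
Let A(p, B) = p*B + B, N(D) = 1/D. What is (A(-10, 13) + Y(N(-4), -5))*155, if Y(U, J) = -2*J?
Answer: -16585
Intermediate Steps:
A(p, B) = B + B*p (A(p, B) = B*p + B = B + B*p)
(A(-10, 13) + Y(N(-4), -5))*155 = (13*(1 - 10) - 2*(-5))*155 = (13*(-9) + 10)*155 = (-117 + 10)*155 = -107*155 = -16585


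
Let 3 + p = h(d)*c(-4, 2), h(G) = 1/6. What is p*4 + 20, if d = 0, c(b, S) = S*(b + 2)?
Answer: 16/3 ≈ 5.3333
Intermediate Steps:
c(b, S) = S*(2 + b)
h(G) = ⅙
p = -11/3 (p = -3 + (2*(2 - 4))/6 = -3 + (2*(-2))/6 = -3 + (⅙)*(-4) = -3 - ⅔ = -11/3 ≈ -3.6667)
p*4 + 20 = -11/3*4 + 20 = -44/3 + 20 = 16/3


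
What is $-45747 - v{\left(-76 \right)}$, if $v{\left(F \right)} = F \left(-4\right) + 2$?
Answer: $-46053$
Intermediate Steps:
$v{\left(F \right)} = 2 - 4 F$ ($v{\left(F \right)} = - 4 F + 2 = 2 - 4 F$)
$-45747 - v{\left(-76 \right)} = -45747 - \left(2 - -304\right) = -45747 - \left(2 + 304\right) = -45747 - 306 = -46053$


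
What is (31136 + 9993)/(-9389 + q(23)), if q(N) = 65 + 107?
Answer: -41129/9217 ≈ -4.4623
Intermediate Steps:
q(N) = 172
(31136 + 9993)/(-9389 + q(23)) = (31136 + 9993)/(-9389 + 172) = 41129/(-9217) = 41129*(-1/9217) = -41129/9217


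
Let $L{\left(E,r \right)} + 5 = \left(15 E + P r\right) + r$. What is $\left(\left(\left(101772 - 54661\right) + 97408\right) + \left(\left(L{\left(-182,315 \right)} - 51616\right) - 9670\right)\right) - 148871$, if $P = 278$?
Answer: $19512$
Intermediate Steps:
$L{\left(E,r \right)} = -5 + 15 E + 279 r$ ($L{\left(E,r \right)} = -5 + \left(\left(15 E + 278 r\right) + r\right) = -5 + \left(15 E + 279 r\right) = -5 + 15 E + 279 r$)
$\left(\left(\left(101772 - 54661\right) + 97408\right) + \left(\left(L{\left(-182,315 \right)} - 51616\right) - 9670\right)\right) - 148871 = \left(\left(\left(101772 - 54661\right) + 97408\right) + \left(\left(\left(-5 + 15 \left(-182\right) + 279 \cdot 315\right) - 51616\right) - 9670\right)\right) - 148871 = \left(\left(47111 + 97408\right) - -23864\right) - 148871 = \left(144519 + \left(\left(85150 - 51616\right) - 9670\right)\right) - 148871 = \left(144519 + \left(33534 - 9670\right)\right) - 148871 = \left(144519 + 23864\right) - 148871 = 168383 - 148871 = 19512$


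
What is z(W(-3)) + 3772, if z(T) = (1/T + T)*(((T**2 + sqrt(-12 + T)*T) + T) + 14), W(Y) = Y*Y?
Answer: 42476/9 + 82*I*sqrt(3) ≈ 4719.6 + 142.03*I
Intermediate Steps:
W(Y) = Y**2
z(T) = (T + 1/T)*(14 + T + T**2 + T*sqrt(-12 + T)) (z(T) = (T + 1/T)*(((T**2 + T*sqrt(-12 + T)) + T) + 14) = (T + 1/T)*((T + T**2 + T*sqrt(-12 + T)) + 14) = (T + 1/T)*(14 + T + T**2 + T*sqrt(-12 + T)))
z(W(-3)) + 3772 = (1 + ((-3)**2)**2 + ((-3)**2)**3 + sqrt(-12 + (-3)**2) + 14/((-3)**2) + 15*(-3)**2 + ((-3)**2)**2*sqrt(-12 + (-3)**2)) + 3772 = (1 + 9**2 + 9**3 + sqrt(-12 + 9) + 14/9 + 15*9 + 9**2*sqrt(-12 + 9)) + 3772 = (1 + 81 + 729 + sqrt(-3) + 14*(1/9) + 135 + 81*sqrt(-3)) + 3772 = (1 + 81 + 729 + I*sqrt(3) + 14/9 + 135 + 81*(I*sqrt(3))) + 3772 = (1 + 81 + 729 + I*sqrt(3) + 14/9 + 135 + 81*I*sqrt(3)) + 3772 = (8528/9 + 82*I*sqrt(3)) + 3772 = 42476/9 + 82*I*sqrt(3)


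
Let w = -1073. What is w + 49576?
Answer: 48503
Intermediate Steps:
w + 49576 = -1073 + 49576 = 48503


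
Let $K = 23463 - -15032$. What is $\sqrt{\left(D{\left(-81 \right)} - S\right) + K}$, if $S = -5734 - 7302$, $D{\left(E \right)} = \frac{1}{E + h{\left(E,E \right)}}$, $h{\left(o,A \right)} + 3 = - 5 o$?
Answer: $\frac{2 \sqrt{1327451523}}{321} \approx 227.0$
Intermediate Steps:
$h{\left(o,A \right)} = -3 - 5 o$
$D{\left(E \right)} = \frac{1}{-3 - 4 E}$ ($D{\left(E \right)} = \frac{1}{E - \left(3 + 5 E\right)} = \frac{1}{-3 - 4 E}$)
$S = -13036$
$K = 38495$ ($K = 23463 + 15032 = 38495$)
$\sqrt{\left(D{\left(-81 \right)} - S\right) + K} = \sqrt{\left(- \frac{1}{3 + 4 \left(-81\right)} - -13036\right) + 38495} = \sqrt{\left(- \frac{1}{3 - 324} + 13036\right) + 38495} = \sqrt{\left(- \frac{1}{-321} + 13036\right) + 38495} = \sqrt{\left(\left(-1\right) \left(- \frac{1}{321}\right) + 13036\right) + 38495} = \sqrt{\left(\frac{1}{321} + 13036\right) + 38495} = \sqrt{\frac{4184557}{321} + 38495} = \sqrt{\frac{16541452}{321}} = \frac{2 \sqrt{1327451523}}{321}$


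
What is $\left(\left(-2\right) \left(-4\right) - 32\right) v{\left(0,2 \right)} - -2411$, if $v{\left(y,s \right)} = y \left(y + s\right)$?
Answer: $2411$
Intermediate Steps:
$v{\left(y,s \right)} = y \left(s + y\right)$
$\left(\left(-2\right) \left(-4\right) - 32\right) v{\left(0,2 \right)} - -2411 = \left(\left(-2\right) \left(-4\right) - 32\right) 0 \left(2 + 0\right) - -2411 = \left(8 - 32\right) 0 \cdot 2 + 2411 = \left(-24\right) 0 + 2411 = 0 + 2411 = 2411$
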